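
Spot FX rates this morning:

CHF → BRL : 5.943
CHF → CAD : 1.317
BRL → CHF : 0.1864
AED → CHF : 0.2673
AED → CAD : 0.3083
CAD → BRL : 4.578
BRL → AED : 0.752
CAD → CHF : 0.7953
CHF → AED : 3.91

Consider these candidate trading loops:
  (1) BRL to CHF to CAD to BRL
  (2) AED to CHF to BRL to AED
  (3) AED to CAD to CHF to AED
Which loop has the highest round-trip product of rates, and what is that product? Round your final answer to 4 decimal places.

(1) 0.1864 × 1.317 × 4.578 = 1.12385
(2) 0.2673 × 5.943 × 0.752 = 1.19460
(3) 0.3083 × 0.7953 × 3.91 = 0.95870
Highest is cycle (2) at 1.1946 (>1, arbitrage).

1.1946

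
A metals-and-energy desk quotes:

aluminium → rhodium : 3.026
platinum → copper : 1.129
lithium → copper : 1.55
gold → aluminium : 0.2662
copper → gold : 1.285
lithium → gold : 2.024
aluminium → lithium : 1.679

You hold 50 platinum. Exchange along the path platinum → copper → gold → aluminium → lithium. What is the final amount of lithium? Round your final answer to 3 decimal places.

50 platinum × 1.129 = 56.45 copper
56.45 copper × 1.285 = 72.53825 gold
72.53825 gold × 0.2662 = 19.30968215 aluminium
19.30968215 aluminium × 1.679 = 32.42095632985 lithium

32.421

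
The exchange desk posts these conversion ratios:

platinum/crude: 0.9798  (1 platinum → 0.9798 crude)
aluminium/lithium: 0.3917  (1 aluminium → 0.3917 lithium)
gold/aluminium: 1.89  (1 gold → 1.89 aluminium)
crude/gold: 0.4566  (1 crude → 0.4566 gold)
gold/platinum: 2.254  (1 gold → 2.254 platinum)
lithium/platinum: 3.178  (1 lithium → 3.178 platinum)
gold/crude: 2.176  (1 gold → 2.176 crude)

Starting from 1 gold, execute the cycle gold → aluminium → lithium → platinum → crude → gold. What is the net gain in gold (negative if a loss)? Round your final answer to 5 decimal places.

1 gold × 1.89 = 1.89 aluminium
1.89 aluminium × 0.3917 = 0.740313 lithium
0.740313 lithium × 3.178 = 2.352714714 platinum
2.352714714 platinum × 0.9798 = 2.3051898767772 crude
2.3051898767772 crude × 0.4566 = 1.05254969773646952 gold
Net change: 1.05254969773646952 − 1 = 0.05254969773646952 gold

0.05255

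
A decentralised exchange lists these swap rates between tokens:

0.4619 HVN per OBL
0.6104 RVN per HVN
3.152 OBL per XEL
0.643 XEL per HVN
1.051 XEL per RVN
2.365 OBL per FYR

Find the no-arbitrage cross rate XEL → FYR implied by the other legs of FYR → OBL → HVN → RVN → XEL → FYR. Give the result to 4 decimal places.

Known legs of the cycle: 2.365 × 0.4619 × 0.6104 × 1.051 = 0.7008036390124
For no arbitrage the full-cycle product must be 1, so the missing rate is 1 / 0.7008036390124 ≈ 1.426933.

1.4269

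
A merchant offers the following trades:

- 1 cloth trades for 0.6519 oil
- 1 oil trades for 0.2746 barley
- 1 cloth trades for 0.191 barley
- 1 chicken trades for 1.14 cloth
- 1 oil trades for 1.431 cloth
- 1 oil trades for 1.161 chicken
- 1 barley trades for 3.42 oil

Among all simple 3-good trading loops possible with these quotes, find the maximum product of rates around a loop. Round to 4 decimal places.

0.9348

barley→oil→cloth→barley: 3.42 × 1.431 × 0.191 = 0.93476
chicken→cloth→oil→chicken: 1.14 × 0.6519 × 1.161 = 0.86282
Maximum is barley→oil→cloth→barley at 0.9348; no arbitrage — every cycle loses value.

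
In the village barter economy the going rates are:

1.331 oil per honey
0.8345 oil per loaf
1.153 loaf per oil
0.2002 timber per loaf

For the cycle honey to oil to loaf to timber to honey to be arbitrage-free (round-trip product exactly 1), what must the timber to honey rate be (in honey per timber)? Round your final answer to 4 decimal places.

3.2548

Known legs of the cycle: 1.331 × 1.153 × 0.2002 = 0.3072355286
For no arbitrage the full-cycle product must be 1, so the missing rate is 1 / 0.3072355286 ≈ 3.254832.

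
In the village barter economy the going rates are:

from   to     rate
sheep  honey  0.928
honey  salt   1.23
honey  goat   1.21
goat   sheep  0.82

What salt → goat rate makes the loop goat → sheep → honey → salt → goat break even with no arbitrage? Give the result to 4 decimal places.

Known legs of the cycle: 0.82 × 0.928 × 1.23 = 0.9359808
For no arbitrage the full-cycle product must be 1, so the missing rate is 1 / 0.9359808 ≈ 1.068398.

1.0684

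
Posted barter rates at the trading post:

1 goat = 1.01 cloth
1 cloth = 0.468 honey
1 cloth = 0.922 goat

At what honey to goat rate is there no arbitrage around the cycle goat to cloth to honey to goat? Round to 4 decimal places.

2.1156

Known legs of the cycle: 1.01 × 0.468 = 0.47268
For no arbitrage the full-cycle product must be 1, so the missing rate is 1 / 0.47268 ≈ 2.115596.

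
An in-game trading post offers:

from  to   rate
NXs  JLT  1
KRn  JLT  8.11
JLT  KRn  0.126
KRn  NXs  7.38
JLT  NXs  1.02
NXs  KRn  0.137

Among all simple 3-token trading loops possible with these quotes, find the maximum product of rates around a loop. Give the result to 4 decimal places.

1.1333

JLT→NXs→KRn→JLT: 1.02 × 0.137 × 8.11 = 1.13329
JLT→KRn→NXs→JLT: 0.126 × 7.38 × 1 = 0.92988
Maximum is JLT→NXs→KRn→JLT at 1.1333; arbitrage exists.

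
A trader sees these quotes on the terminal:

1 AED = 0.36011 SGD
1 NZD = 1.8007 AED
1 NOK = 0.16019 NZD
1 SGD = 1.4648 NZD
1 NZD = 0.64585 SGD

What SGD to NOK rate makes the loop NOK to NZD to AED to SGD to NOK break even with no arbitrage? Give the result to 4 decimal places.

Known legs of the cycle: 0.16019 × 1.8007 × 0.36011 = 0.10387521783463
For no arbitrage the full-cycle product must be 1, so the missing rate is 1 / 0.10387521783463 ≈ 9.626935.

9.6269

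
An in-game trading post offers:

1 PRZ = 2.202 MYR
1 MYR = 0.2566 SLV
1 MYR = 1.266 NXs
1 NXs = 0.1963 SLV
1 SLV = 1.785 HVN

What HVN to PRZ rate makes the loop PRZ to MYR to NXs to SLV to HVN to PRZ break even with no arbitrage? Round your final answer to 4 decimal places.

1.0237

Known legs of the cycle: 2.202 × 1.266 × 0.1963 × 1.785 = 0.976808748006
For no arbitrage the full-cycle product must be 1, so the missing rate is 1 / 0.976808748006 ≈ 1.023742.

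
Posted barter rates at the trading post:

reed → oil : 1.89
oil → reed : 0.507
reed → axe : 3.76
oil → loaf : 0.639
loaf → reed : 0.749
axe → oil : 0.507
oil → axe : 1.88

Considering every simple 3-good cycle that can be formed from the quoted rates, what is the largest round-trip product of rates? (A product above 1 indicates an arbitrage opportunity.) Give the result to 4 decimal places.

0.9665

axe→oil→reed→axe: 0.507 × 0.507 × 3.76 = 0.96650
oil→loaf→reed→oil: 0.639 × 0.749 × 1.89 = 0.90457
Maximum is axe→oil→reed→axe at 0.9665; no arbitrage — every cycle loses value.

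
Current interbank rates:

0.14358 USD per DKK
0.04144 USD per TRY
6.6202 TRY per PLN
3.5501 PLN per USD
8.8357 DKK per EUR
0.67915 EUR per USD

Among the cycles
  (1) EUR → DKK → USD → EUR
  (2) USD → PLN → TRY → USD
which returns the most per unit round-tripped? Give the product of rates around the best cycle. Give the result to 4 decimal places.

0.9739

(1) 8.8357 × 0.14358 × 0.67915 = 0.86159
(2) 3.5501 × 6.6202 × 0.04144 = 0.97394
Highest is cycle (2) at 0.9739 (≤1, no arbitrage).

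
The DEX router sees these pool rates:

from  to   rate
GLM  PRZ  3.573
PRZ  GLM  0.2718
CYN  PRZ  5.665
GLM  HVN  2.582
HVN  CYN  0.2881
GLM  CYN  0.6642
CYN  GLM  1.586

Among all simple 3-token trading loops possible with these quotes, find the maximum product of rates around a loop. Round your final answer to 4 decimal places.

GLM→HVN→CYN→GLM: 2.582 × 0.2881 × 1.586 = 1.17978
GLM→CYN→PRZ→GLM: 0.6642 × 5.665 × 0.2718 = 1.02270
Maximum is GLM→HVN→CYN→GLM at 1.1798; arbitrage exists.

1.1798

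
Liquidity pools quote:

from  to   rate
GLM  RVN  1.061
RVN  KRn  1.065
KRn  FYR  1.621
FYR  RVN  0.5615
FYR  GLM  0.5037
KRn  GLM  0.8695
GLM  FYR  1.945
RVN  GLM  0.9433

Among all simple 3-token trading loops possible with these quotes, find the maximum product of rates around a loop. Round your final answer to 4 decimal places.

1.0302

FYR→RVN→GLM→FYR: 0.5615 × 0.9433 × 1.945 = 1.03019
KRn→GLM→RVN→KRn: 0.8695 × 1.061 × 1.065 = 0.98250
KRn→FYR→RVN→KRn: 1.621 × 0.5615 × 1.065 = 0.96935
Maximum is FYR→RVN→GLM→FYR at 1.0302; arbitrage exists.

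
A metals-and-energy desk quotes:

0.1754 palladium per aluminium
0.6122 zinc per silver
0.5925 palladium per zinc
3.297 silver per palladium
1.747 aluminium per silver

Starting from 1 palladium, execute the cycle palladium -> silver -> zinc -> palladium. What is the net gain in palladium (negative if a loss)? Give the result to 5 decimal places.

1 palladium × 3.297 = 3.297 silver
3.297 silver × 0.6122 = 2.0184234 zinc
2.0184234 zinc × 0.5925 = 1.1959158645 palladium
Net change: 1.1959158645 − 1 = 0.1959158645 palladium

0.19592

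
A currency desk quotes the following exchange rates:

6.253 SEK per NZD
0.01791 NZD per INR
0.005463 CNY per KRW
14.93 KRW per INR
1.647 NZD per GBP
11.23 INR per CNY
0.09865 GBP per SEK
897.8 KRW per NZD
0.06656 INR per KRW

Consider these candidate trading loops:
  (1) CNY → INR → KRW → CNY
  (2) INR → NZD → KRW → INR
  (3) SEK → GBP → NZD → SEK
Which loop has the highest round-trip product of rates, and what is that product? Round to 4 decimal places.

(1) 11.23 × 14.93 × 0.005463 = 0.91595
(2) 0.01791 × 897.8 × 0.06656 = 1.07026
(3) 0.09865 × 1.647 × 6.253 = 1.01597
Highest is cycle (2) at 1.0703 (>1, arbitrage).

1.0703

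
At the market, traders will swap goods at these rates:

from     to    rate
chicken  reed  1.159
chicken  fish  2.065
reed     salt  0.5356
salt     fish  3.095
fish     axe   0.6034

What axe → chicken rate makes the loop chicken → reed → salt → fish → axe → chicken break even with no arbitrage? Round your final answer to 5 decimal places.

0.86260

Known legs of the cycle: 1.159 × 0.5356 × 3.095 × 0.6034 = 1.1592843244892
For no arbitrage the full-cycle product must be 1, so the missing rate is 1 / 1.1592843244892 ≈ 0.8626012.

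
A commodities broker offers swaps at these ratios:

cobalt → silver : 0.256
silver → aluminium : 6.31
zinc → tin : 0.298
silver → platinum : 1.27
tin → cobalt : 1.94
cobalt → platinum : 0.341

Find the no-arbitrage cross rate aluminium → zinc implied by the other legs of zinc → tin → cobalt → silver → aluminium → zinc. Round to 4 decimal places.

1.0708

Known legs of the cycle: 0.298 × 1.94 × 0.256 × 6.31 = 0.9338719232
For no arbitrage the full-cycle product must be 1, so the missing rate is 1 / 0.9338719232 ≈ 1.070811.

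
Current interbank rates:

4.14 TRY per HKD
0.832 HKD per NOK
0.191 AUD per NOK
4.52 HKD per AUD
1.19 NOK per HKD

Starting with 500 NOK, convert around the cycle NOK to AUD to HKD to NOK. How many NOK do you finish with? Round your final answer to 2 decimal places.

500 NOK × 0.191 = 95.5 AUD
95.5 AUD × 4.52 = 431.66 HKD
431.66 HKD × 1.19 = 513.6754 NOK

513.68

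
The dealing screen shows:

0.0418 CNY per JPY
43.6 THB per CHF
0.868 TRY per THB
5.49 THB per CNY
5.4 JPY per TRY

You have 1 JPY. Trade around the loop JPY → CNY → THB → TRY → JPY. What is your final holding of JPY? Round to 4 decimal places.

1.0756

1 JPY × 0.0418 = 0.0418 CNY
0.0418 CNY × 5.49 = 0.229482 THB
0.229482 THB × 0.868 = 0.199190376 TRY
0.199190376 TRY × 5.4 = 1.0756280304 JPY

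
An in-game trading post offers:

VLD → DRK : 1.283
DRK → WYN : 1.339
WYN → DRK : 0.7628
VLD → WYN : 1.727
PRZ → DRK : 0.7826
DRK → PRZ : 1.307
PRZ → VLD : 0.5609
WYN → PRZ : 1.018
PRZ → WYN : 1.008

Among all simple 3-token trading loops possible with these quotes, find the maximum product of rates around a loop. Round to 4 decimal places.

PRZ→DRK→WYN→PRZ: 0.7826 × 1.339 × 1.018 = 1.06676
PRZ→WYN→DRK→PRZ: 1.008 × 0.7628 × 1.307 = 1.00496
PRZ→VLD→WYN→PRZ: 0.5609 × 1.727 × 1.018 = 0.98611
PRZ→VLD→DRK→PRZ: 0.5609 × 1.283 × 1.307 = 0.94056
Maximum is PRZ→DRK→WYN→PRZ at 1.0668; arbitrage exists.

1.0668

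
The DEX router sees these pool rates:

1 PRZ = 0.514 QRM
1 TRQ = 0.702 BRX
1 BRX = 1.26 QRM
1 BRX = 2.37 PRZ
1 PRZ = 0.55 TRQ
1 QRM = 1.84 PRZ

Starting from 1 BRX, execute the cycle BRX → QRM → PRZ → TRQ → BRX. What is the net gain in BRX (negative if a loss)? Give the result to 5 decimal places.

-0.10487

1 BRX × 1.26 = 1.26 QRM
1.26 QRM × 1.84 = 2.3184 PRZ
2.3184 PRZ × 0.55 = 1.27512 TRQ
1.27512 TRQ × 0.702 = 0.89513424 BRX
Net change: 0.89513424 − 1 = -0.10486576 BRX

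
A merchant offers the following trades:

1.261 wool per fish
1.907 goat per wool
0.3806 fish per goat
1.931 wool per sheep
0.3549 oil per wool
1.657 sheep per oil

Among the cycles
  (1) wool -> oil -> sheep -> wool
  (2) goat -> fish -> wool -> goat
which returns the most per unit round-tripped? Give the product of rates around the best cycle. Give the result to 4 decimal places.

(1) 0.3549 × 1.657 × 1.931 = 1.13556
(2) 0.3806 × 1.261 × 1.907 = 0.91524
Highest is cycle (1) at 1.1356 (>1, arbitrage).

1.1356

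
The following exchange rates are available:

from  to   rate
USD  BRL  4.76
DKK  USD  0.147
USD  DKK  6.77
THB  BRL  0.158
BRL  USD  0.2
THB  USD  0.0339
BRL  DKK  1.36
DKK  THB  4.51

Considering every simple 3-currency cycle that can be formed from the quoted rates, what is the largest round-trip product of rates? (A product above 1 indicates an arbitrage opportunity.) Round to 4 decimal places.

DKK→THB→USD→DKK: 4.51 × 0.0339 × 6.77 = 1.03506
DKK→THB→BRL→DKK: 4.51 × 0.158 × 1.36 = 0.96911
DKK→USD→BRL→DKK: 0.147 × 4.76 × 1.36 = 0.95162
Maximum is DKK→THB→USD→DKK at 1.0351; arbitrage exists.

1.0351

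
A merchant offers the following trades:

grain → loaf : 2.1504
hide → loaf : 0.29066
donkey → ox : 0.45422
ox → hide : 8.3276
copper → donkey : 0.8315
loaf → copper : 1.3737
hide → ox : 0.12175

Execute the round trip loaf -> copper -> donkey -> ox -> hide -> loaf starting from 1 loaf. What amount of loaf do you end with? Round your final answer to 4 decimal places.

1 loaf × 1.3737 = 1.3737 copper
1.3737 copper × 0.8315 = 1.14223155 donkey
1.14223155 donkey × 0.45422 = 0.518824414641 ox
0.518824414641 ox × 8.3276 = 4.3205621953643916 hide
4.3205621953643916 hide × 0.29066 = 1.255814607704614062456 loaf

1.2558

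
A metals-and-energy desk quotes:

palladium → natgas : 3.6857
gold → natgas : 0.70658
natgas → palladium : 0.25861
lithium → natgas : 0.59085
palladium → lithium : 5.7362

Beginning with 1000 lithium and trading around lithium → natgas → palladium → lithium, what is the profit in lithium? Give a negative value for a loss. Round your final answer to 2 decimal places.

-123.51

1000 lithium × 0.59085 = 590.85 natgas
590.85 natgas × 0.25861 = 152.7997185 palladium
152.7997185 palladium × 5.7362 = 876.4897452597 lithium
Net change: 876.4897452597 − 1000 = -123.5102547403 lithium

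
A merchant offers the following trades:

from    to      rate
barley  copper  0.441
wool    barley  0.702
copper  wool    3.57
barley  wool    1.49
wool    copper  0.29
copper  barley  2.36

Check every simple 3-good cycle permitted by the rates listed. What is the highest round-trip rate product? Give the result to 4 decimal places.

copper→wool→barley→copper: 3.57 × 0.702 × 0.441 = 1.10521
copper→barley→wool→copper: 2.36 × 1.49 × 0.29 = 1.01976
Maximum is copper→wool→barley→copper at 1.1052; arbitrage exists.

1.1052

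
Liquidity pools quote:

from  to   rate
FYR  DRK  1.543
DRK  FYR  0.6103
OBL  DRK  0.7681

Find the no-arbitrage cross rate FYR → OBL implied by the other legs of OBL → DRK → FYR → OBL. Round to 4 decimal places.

2.1332

Known legs of the cycle: 0.7681 × 0.6103 = 0.46877143
For no arbitrage the full-cycle product must be 1, so the missing rate is 1 / 0.46877143 ≈ 2.133236.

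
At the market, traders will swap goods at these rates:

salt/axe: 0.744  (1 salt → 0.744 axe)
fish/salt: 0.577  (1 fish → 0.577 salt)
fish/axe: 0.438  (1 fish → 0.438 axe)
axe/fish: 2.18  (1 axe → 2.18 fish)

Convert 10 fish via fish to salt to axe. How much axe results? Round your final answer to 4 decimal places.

10 fish × 0.577 = 5.77 salt
5.77 salt × 0.744 = 4.29288 axe

4.2929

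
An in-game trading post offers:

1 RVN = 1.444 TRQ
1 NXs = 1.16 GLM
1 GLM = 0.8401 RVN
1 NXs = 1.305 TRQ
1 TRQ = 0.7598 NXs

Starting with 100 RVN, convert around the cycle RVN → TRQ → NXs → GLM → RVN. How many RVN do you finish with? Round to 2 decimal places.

106.92

100 RVN × 1.444 = 144.4 TRQ
144.4 TRQ × 0.7598 = 109.71512 NXs
109.71512 NXs × 1.16 = 127.2695392 GLM
127.2695392 GLM × 0.8401 = 106.91913988192 RVN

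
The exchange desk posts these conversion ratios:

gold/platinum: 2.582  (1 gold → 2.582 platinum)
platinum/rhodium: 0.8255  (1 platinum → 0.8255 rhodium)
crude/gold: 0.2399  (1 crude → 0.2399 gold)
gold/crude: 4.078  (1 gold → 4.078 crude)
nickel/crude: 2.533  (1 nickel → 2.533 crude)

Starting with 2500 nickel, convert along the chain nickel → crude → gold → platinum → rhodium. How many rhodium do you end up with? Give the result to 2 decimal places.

2500 nickel × 2.533 = 6332.5 crude
6332.5 crude × 0.2399 = 1519.16675 gold
1519.16675 gold × 2.582 = 3922.4885485 platinum
3922.4885485 platinum × 0.8255 = 3238.01429678675 rhodium

3238.01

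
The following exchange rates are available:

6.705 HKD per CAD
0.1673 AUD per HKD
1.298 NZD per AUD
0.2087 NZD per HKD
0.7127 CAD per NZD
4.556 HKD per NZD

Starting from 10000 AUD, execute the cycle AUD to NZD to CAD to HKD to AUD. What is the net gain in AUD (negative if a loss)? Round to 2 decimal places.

377.10

10000 AUD × 1.298 = 12980 NZD
12980 NZD × 0.7127 = 9250.846 CAD
9250.846 CAD × 6.705 = 62026.92243 HKD
62026.92243 HKD × 0.1673 = 10377.104122539 AUD
Net change: 10377.104122539 − 10000 = 377.104122539 AUD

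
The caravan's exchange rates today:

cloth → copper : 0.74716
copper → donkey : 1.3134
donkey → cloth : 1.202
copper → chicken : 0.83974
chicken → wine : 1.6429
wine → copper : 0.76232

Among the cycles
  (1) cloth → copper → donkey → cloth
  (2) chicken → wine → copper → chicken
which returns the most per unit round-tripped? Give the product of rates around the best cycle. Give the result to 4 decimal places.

1.1795

(1) 0.74716 × 1.3134 × 1.202 = 1.17955
(2) 1.6429 × 0.76232 × 0.83974 = 1.05170
Highest is cycle (1) at 1.1795 (>1, arbitrage).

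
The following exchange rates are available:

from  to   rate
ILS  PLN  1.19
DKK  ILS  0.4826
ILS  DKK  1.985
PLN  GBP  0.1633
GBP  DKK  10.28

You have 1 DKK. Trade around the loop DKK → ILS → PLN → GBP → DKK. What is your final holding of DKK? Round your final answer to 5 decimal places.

1 DKK × 0.4826 = 0.4826 ILS
0.4826 ILS × 1.19 = 0.574294 PLN
0.574294 PLN × 0.1633 = 0.0937822102 GBP
0.0937822102 GBP × 10.28 = 0.964081120856 DKK

0.96408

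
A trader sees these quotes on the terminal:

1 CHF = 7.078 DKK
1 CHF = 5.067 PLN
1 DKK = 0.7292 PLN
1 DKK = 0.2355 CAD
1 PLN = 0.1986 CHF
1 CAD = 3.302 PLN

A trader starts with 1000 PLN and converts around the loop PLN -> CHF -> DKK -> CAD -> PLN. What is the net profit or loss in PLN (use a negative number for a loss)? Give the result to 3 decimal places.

1000 PLN × 0.1986 = 198.6 CHF
198.6 CHF × 7.078 = 1405.6908 DKK
1405.6908 DKK × 0.2355 = 331.0401834 CAD
331.0401834 CAD × 3.302 = 1093.0946855868 PLN
Net change: 1093.0946855868 − 1000 = 93.0946855868 PLN

93.095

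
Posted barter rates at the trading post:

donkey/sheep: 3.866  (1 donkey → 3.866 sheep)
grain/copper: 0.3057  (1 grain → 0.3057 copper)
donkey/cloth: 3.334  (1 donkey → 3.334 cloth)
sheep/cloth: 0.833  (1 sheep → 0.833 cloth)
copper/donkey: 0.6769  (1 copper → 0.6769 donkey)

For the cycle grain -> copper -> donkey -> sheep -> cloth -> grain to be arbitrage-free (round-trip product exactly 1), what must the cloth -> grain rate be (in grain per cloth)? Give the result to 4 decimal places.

1.5006

Known legs of the cycle: 0.3057 × 0.6769 × 3.866 × 0.833 = 0.66638744150874
For no arbitrage the full-cycle product must be 1, so the missing rate is 1 / 0.66638744150874 ≈ 1.500629.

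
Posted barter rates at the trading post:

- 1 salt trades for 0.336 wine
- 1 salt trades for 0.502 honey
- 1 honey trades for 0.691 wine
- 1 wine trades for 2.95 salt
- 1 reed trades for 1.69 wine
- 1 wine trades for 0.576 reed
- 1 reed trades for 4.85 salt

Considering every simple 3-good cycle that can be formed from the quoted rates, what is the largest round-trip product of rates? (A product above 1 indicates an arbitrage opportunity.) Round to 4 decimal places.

1.0233

wine→salt→honey→wine: 2.95 × 0.502 × 0.691 = 1.02330
reed→salt→wine→reed: 4.85 × 0.336 × 0.576 = 0.93865
Maximum is wine→salt→honey→wine at 1.0233; arbitrage exists.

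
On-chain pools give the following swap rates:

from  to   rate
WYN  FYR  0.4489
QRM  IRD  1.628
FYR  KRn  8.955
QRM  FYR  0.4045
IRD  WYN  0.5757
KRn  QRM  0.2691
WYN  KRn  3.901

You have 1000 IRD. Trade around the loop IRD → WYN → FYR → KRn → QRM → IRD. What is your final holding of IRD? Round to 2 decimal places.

1013.86

1000 IRD × 0.5757 = 575.7 WYN
575.7 WYN × 0.4489 = 258.43173 FYR
258.43173 FYR × 8.955 = 2314.25614215 KRn
2314.25614215 KRn × 0.2691 = 622.766327852565 QRM
622.766327852565 QRM × 1.628 = 1013.86358174397582 IRD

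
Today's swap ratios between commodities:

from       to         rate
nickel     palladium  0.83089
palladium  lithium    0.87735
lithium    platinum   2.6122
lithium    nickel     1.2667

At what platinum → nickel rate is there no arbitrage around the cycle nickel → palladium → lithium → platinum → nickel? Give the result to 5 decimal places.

0.52514

Known legs of the cycle: 0.83089 × 0.87735 × 2.6122 = 1.9042450602663
For no arbitrage the full-cycle product must be 1, so the missing rate is 1 / 1.9042450602663 ≈ 0.5251425.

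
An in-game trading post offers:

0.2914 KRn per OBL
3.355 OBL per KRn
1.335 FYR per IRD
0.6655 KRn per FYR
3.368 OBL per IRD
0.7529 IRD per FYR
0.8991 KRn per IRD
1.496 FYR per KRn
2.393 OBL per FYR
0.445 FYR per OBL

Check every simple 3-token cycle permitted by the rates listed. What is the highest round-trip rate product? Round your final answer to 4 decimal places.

FYR→IRD→OBL→FYR: 0.7529 × 3.368 × 0.445 = 1.12842
FYR→OBL→KRn→FYR: 2.393 × 0.2914 × 1.496 = 1.04319
FYR→IRD→KRn→FYR: 0.7529 × 0.8991 × 1.496 = 1.01269
FYR→KRn→OBL→FYR: 0.6655 × 3.355 × 0.445 = 0.99357
Maximum is FYR→IRD→OBL→FYR at 1.1284; arbitrage exists.

1.1284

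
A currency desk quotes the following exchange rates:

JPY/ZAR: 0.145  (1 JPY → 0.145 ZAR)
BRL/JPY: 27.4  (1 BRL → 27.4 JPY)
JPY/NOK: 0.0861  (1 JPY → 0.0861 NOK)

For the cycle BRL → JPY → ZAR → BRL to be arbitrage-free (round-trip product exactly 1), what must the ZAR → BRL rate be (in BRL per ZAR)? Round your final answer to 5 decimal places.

0.25170

Known legs of the cycle: 27.4 × 0.145 = 3.973
For no arbitrage the full-cycle product must be 1, so the missing rate is 1 / 3.973 ≈ 0.2516990.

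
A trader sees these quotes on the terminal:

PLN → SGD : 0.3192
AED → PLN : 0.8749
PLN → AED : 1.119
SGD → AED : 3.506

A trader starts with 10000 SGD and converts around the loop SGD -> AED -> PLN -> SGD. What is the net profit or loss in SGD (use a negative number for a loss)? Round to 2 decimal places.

10000 SGD × 3.506 = 35060 AED
35060 AED × 0.8749 = 30673.994 PLN
30673.994 PLN × 0.3192 = 9791.1388848 SGD
Net change: 9791.1388848 − 10000 = -208.8611152 SGD

-208.86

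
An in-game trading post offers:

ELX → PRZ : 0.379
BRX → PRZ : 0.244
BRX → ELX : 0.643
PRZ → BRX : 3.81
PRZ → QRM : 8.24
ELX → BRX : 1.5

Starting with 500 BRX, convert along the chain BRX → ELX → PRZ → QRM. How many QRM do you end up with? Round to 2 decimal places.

1004.03

500 BRX × 0.643 = 321.5 ELX
321.5 ELX × 0.379 = 121.8485 PRZ
121.8485 PRZ × 8.24 = 1004.03164 QRM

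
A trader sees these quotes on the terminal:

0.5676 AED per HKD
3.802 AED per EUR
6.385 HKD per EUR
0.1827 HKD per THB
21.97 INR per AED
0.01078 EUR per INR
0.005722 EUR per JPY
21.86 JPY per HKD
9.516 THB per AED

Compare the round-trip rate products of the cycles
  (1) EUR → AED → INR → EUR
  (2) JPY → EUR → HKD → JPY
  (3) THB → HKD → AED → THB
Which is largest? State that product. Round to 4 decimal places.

0.9868

(1) 3.802 × 21.97 × 0.01078 = 0.90045
(2) 0.005722 × 6.385 × 21.86 = 0.79865
(3) 0.1827 × 0.5676 × 9.516 = 0.98681
Highest is cycle (3) at 0.9868 (≤1, no arbitrage).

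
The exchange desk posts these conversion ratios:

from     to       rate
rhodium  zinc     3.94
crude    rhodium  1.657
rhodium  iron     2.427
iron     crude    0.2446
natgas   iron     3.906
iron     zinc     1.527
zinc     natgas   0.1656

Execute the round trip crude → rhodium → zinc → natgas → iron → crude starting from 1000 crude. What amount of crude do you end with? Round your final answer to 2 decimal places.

1032.92

1000 crude × 1.657 = 1657 rhodium
1657 rhodium × 3.94 = 6528.58 zinc
6528.58 zinc × 0.1656 = 1081.132848 natgas
1081.132848 natgas × 3.906 = 4222.904904288 iron
4222.904904288 iron × 0.2446 = 1032.9225395888448 crude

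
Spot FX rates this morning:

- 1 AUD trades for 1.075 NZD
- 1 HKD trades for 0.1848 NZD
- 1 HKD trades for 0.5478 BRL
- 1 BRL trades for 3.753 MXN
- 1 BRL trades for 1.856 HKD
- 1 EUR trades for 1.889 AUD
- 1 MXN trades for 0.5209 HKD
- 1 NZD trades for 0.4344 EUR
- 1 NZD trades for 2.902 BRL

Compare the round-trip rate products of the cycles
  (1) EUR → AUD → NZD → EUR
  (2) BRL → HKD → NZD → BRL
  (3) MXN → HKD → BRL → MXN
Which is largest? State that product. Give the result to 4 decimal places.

(1) 1.889 × 1.075 × 0.4344 = 0.88213
(2) 1.856 × 0.1848 × 2.902 = 0.99535
(3) 0.5209 × 0.5478 × 3.753 = 1.07091
Highest is cycle (3) at 1.0709 (>1, arbitrage).

1.0709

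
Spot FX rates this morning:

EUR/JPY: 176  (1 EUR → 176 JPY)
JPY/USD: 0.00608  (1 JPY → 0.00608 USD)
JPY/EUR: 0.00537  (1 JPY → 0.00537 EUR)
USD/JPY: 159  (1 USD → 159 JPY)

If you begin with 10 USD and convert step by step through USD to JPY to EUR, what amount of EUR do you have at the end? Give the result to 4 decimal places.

8.5383

10 USD × 159 = 1590 JPY
1590 JPY × 0.00537 = 8.5383 EUR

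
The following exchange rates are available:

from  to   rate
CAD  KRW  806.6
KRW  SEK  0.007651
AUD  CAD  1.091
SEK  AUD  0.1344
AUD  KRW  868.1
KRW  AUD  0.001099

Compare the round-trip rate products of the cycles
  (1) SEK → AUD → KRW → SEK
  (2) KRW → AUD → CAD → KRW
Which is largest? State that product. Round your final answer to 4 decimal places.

(1) 0.1344 × 868.1 × 0.007651 = 0.89266
(2) 0.001099 × 1.091 × 806.6 = 0.96712
Highest is cycle (2) at 0.9671 (≤1, no arbitrage).

0.9671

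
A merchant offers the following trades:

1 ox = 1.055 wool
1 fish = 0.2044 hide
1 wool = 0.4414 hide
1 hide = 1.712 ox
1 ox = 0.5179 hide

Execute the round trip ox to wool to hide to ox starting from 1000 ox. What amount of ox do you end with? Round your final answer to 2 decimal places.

797.24

1000 ox × 1.055 = 1055 wool
1055 wool × 0.4414 = 465.677 hide
465.677 hide × 1.712 = 797.239024 ox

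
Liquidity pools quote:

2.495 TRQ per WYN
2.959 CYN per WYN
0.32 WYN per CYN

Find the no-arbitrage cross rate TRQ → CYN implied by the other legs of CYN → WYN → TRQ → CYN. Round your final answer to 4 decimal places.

Known legs of the cycle: 0.32 × 2.495 = 0.7984
For no arbitrage the full-cycle product must be 1, so the missing rate is 1 / 0.7984 ≈ 1.252505.

1.2525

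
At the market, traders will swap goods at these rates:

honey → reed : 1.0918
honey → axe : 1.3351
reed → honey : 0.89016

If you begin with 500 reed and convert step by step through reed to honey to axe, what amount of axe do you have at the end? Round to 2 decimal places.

594.23

500 reed × 0.89016 = 445.08 honey
445.08 honey × 1.3351 = 594.226308 axe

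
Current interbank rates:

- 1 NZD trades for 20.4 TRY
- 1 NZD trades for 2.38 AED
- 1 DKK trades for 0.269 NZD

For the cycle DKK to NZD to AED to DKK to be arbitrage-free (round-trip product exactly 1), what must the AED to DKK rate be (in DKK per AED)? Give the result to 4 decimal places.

1.5620

Known legs of the cycle: 0.269 × 2.38 = 0.64022
For no arbitrage the full-cycle product must be 1, so the missing rate is 1 / 0.64022 ≈ 1.561963.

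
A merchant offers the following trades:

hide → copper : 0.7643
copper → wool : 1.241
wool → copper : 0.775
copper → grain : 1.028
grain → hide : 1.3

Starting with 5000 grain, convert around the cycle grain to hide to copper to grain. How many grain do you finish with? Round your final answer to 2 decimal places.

5000 grain × 1.3 = 6500 hide
6500 hide × 0.7643 = 4967.95 copper
4967.95 copper × 1.028 = 5107.0526 grain

5107.05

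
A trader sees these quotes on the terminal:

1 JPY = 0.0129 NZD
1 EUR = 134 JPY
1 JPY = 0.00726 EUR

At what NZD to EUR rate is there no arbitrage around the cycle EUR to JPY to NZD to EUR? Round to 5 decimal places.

0.57850

Known legs of the cycle: 134 × 0.0129 = 1.7286
For no arbitrage the full-cycle product must be 1, so the missing rate is 1 / 1.7286 ≈ 0.5785028.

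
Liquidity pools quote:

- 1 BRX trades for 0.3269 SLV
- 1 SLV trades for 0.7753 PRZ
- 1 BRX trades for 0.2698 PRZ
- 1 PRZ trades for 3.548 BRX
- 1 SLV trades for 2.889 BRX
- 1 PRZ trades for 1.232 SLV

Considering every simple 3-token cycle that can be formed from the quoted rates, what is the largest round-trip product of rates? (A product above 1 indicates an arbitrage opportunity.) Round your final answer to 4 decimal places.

BRX→PRZ→SLV→BRX: 0.2698 × 1.232 × 2.889 = 0.96029
BRX→SLV→PRZ→BRX: 0.3269 × 0.7753 × 3.548 = 0.89922
Maximum is BRX→PRZ→SLV→BRX at 0.9603; no arbitrage — every cycle loses value.

0.9603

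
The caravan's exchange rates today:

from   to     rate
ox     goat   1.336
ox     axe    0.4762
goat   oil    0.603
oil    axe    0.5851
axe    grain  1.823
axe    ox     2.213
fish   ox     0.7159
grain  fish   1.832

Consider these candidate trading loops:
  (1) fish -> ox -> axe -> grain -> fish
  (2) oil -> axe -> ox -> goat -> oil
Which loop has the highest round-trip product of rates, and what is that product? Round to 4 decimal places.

1.1386

(1) 0.7159 × 0.4762 × 1.823 × 1.832 = 1.13855
(2) 0.5851 × 2.213 × 1.336 × 0.603 = 1.04312
Highest is cycle (1) at 1.1386 (>1, arbitrage).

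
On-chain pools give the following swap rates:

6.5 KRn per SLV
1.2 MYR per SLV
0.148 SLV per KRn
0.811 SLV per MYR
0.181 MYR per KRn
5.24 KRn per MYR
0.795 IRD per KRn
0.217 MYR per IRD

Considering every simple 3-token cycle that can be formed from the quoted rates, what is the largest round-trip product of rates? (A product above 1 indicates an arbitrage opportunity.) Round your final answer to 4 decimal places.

0.9541

SLV→KRn→MYR→SLV: 6.5 × 0.181 × 0.811 = 0.95414
SLV→MYR→KRn→SLV: 1.2 × 5.24 × 0.148 = 0.93062
MYR→KRn→IRD→MYR: 5.24 × 0.795 × 0.217 = 0.90398
Maximum is SLV→KRn→MYR→SLV at 0.9541; no arbitrage — every cycle loses value.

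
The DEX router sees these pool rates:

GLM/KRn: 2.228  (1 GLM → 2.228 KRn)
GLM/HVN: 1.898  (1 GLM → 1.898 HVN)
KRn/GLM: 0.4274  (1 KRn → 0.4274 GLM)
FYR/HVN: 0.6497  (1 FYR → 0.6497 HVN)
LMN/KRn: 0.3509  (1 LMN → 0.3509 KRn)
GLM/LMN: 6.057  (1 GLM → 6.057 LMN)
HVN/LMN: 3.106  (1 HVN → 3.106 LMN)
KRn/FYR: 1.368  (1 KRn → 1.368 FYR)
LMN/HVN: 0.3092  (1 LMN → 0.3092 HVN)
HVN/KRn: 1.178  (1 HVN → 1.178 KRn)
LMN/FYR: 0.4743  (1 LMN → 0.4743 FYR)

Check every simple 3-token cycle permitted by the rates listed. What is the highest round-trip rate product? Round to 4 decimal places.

KRn→FYR→HVN→KRn: 1.368 × 0.6497 × 1.178 = 1.04699
LMN→FYR→HVN→LMN: 0.4743 × 0.6497 × 3.106 = 0.95712
KRn→GLM→HVN→KRn: 0.4274 × 1.898 × 1.178 = 0.95560
KRn→GLM→LMN→KRn: 0.4274 × 6.057 × 0.3509 = 0.90840
Maximum is KRn→FYR→HVN→KRn at 1.0470; arbitrage exists.

1.0470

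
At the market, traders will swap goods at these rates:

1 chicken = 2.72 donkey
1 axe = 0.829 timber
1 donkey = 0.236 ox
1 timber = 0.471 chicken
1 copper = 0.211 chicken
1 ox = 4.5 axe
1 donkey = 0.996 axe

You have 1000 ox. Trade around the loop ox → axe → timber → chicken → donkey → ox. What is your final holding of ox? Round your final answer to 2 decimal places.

1000 ox × 4.5 = 4500 axe
4500 axe × 0.829 = 3730.5 timber
3730.5 timber × 0.471 = 1757.0655 chicken
1757.0655 chicken × 2.72 = 4779.21816 donkey
4779.21816 donkey × 0.236 = 1127.89548576 ox

1127.90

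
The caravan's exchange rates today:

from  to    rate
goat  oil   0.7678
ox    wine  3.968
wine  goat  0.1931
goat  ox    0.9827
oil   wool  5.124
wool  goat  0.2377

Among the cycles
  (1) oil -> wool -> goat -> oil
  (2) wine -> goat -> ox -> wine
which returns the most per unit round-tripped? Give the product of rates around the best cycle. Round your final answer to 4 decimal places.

0.9352

(1) 5.124 × 0.2377 × 0.7678 = 0.93516
(2) 0.1931 × 0.9827 × 3.968 = 0.75297
Highest is cycle (1) at 0.9352 (≤1, no arbitrage).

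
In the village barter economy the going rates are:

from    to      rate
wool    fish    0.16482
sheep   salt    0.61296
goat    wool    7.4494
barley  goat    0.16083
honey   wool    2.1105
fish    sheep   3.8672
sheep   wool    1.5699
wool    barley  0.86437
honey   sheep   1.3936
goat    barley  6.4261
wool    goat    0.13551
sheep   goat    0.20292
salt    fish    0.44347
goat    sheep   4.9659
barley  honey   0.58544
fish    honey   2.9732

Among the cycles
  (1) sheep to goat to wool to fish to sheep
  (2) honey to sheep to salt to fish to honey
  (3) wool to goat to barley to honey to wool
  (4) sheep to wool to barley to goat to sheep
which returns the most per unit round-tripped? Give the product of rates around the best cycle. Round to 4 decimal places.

1.1263

(1) 0.20292 × 7.4494 × 0.16482 × 3.8672 = 0.96350
(2) 1.3936 × 0.61296 × 0.44347 × 2.9732 = 1.12631
(3) 0.13551 × 6.4261 × 0.58544 × 2.1105 = 1.07594
(4) 1.5699 × 0.86437 × 0.16083 × 4.9659 = 1.08377
Highest is cycle (2) at 1.1263 (>1, arbitrage).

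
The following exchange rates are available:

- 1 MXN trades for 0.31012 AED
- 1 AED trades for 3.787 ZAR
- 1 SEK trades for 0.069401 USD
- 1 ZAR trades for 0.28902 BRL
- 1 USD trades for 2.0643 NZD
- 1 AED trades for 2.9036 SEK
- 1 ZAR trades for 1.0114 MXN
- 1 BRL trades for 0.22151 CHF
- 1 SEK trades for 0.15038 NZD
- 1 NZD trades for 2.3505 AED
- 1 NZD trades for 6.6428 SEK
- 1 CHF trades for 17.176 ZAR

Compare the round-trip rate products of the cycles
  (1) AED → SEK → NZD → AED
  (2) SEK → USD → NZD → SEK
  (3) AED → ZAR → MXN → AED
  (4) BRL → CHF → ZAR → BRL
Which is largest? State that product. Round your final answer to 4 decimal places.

(1) 2.9036 × 0.15038 × 2.3505 = 1.02633
(2) 0.069401 × 2.0643 × 6.6428 = 0.95168
(3) 3.787 × 1.0114 × 0.31012 = 1.18781
(4) 0.22151 × 17.176 × 0.28902 = 1.09962
Highest is cycle (3) at 1.1878 (>1, arbitrage).

1.1878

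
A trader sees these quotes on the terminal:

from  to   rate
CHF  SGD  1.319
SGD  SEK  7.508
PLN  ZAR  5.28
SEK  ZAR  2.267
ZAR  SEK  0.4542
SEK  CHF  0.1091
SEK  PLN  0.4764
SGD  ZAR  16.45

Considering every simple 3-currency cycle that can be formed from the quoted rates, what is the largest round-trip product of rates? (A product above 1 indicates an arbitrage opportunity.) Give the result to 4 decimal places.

1.1425

ZAR→SEK→PLN→ZAR: 0.4542 × 0.4764 × 5.28 = 1.14249
SGD→SEK→CHF→SGD: 7.508 × 0.1091 × 1.319 = 1.08042
Maximum is ZAR→SEK→PLN→ZAR at 1.1425; arbitrage exists.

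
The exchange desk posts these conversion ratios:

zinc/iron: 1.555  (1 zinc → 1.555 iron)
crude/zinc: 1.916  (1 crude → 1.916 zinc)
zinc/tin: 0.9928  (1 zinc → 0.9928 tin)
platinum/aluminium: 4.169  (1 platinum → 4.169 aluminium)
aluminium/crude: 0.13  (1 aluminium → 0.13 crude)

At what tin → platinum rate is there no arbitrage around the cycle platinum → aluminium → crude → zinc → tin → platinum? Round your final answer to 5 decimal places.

Known legs of the cycle: 4.169 × 0.13 × 1.916 × 0.9928 = 1.030937935456
For no arbitrage the full-cycle product must be 1, so the missing rate is 1 / 1.030937935456 ≈ 0.9699905.

0.96999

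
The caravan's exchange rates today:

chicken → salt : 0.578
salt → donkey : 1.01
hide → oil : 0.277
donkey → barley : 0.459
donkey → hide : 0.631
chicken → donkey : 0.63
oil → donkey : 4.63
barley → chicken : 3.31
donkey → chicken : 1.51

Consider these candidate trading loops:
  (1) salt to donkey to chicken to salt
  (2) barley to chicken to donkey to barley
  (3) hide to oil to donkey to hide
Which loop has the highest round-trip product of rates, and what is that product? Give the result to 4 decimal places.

0.9572

(1) 1.01 × 1.51 × 0.578 = 0.88151
(2) 3.31 × 0.63 × 0.459 = 0.95715
(3) 0.277 × 4.63 × 0.631 = 0.80926
Highest is cycle (2) at 0.9572 (≤1, no arbitrage).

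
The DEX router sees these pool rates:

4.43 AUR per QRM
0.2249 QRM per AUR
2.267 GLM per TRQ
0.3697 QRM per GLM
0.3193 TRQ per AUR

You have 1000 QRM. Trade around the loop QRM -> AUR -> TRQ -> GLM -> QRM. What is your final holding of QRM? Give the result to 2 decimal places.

1185.51

1000 QRM × 4.43 = 4430 AUR
4430 AUR × 0.3193 = 1414.499 TRQ
1414.499 TRQ × 2.267 = 3206.669233 GLM
3206.669233 GLM × 0.3697 = 1185.5056154401 QRM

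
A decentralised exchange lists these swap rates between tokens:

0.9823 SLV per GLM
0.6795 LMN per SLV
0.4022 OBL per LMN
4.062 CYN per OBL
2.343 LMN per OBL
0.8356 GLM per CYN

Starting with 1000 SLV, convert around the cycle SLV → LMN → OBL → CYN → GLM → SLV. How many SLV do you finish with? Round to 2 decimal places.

1000 SLV × 0.6795 = 679.5 LMN
679.5 LMN × 0.4022 = 273.2949 OBL
273.2949 OBL × 4.062 = 1110.1238838 CYN
1110.1238838 CYN × 0.8356 = 927.61951730328 GLM
927.61951730328 GLM × 0.9823 = 911.200651847011944 SLV

911.20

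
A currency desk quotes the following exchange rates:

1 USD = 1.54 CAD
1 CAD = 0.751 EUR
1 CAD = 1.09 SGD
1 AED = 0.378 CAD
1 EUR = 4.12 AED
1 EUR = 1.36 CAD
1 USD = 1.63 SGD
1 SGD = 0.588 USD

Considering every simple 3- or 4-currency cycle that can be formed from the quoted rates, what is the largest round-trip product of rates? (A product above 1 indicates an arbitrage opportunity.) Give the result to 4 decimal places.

CAD→EUR→AED→CAD: 0.751 × 4.12 × 0.378 = 1.16958
CAD→SGD→USD→CAD: 1.09 × 0.588 × 1.54 = 0.98702
Maximum is CAD→EUR→AED→CAD at 1.1696; arbitrage exists.

1.1696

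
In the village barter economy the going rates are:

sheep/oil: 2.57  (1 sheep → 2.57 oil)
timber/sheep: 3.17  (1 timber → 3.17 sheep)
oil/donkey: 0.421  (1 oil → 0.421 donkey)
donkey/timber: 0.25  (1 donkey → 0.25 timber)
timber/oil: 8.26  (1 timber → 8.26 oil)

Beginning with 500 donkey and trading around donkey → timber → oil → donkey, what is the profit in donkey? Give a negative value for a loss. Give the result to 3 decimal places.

-65.318

500 donkey × 0.25 = 125 timber
125 timber × 8.26 = 1032.5 oil
1032.5 oil × 0.421 = 434.6825 donkey
Net change: 434.6825 − 500 = -65.3175 donkey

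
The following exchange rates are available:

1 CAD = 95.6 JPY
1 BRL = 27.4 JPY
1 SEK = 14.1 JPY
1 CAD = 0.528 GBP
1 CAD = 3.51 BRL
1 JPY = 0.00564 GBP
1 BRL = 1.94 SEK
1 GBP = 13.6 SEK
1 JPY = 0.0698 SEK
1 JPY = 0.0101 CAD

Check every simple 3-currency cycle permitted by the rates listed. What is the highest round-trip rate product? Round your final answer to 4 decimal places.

SEK→JPY→GBP→SEK: 14.1 × 0.00564 × 13.6 = 1.08153
CAD→BRL→JPY→CAD: 3.51 × 27.4 × 0.0101 = 0.97136
Maximum is SEK→JPY→GBP→SEK at 1.0815; arbitrage exists.

1.0815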